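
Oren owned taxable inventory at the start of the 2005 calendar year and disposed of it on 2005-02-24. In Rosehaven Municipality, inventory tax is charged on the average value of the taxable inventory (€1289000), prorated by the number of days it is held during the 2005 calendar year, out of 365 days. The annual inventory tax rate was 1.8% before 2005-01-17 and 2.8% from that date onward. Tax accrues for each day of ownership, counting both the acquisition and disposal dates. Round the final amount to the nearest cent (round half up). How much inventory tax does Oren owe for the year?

€4873.48

2005-01-01 to 2005-01-16: 16 days at 1.8% → €1289000 × 1.8% × 16/365 = €1017.0740
2005-01-17 to 2005-02-24: 39 days at 2.8% → €1289000 × 2.8% × 39/365 = €3856.4055
Total = €4873.4795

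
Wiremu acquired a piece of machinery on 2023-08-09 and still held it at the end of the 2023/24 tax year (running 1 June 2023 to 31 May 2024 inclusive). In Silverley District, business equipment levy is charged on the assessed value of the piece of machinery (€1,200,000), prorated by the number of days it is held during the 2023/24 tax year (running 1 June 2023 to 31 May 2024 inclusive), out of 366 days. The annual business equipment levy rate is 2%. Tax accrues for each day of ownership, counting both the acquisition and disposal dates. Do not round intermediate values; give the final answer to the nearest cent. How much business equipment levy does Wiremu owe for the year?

€19,475.41

Days held (2023-08-09 to 2024-05-31): 297 out of 366
Tax = €1,200,000 × 2% × 297/366 = €19,475.4098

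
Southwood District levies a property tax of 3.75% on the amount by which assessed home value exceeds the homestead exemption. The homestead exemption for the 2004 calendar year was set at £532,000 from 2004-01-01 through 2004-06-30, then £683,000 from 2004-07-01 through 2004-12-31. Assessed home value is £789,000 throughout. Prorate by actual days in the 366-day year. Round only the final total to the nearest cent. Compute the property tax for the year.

£6,790.78

2004-01-01 to 2004-06-30: 182 days, exemption £532,000 → (£789,000 − £532,000) × 3.75% × 182/366 = £4,792.4180
2004-07-01 to 2004-12-31: 184 days, exemption £683,000 → (£789,000 − £683,000) × 3.75% × 184/366 = £1,998.3607
Total = £6,790.7787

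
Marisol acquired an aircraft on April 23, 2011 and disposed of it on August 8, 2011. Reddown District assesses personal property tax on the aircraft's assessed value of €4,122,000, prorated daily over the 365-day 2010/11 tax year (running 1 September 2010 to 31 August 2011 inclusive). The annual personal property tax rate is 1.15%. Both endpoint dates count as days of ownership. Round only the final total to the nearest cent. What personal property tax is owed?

Days held (April 23 – August 8, 2011): 108 out of 365
Tax = €4,122,000 × 1.15% × 108/365 = €14,026.0932

€14,026.09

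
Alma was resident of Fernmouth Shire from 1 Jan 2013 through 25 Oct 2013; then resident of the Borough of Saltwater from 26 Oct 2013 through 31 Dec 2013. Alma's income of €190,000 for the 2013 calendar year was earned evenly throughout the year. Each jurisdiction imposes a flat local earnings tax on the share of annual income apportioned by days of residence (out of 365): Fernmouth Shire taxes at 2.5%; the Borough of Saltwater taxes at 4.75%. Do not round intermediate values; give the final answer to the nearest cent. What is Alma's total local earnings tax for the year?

€5,534.73

Fernmouth Shire, 1 Jan – 25 Oct 2013: 298 days → €190,000 × 2.5% × 298/365 = €3,878.0822
The Borough of Saltwater, 26 Oct – 31 Dec 2013: 67 days → €190,000 × 4.75% × 67/365 = €1,656.6438
Total = €5,534.7260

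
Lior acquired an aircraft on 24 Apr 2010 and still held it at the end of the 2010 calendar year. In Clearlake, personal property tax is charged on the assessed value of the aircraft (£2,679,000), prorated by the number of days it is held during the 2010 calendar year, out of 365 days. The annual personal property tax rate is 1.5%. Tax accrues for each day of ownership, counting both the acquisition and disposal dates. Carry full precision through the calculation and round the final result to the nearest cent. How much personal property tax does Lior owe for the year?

Days held (24 Apr – 31 Dec 2010): 252 out of 365
Tax = £2,679,000 × 1.5% × 252/365 = £27,744.1644

£27,744.16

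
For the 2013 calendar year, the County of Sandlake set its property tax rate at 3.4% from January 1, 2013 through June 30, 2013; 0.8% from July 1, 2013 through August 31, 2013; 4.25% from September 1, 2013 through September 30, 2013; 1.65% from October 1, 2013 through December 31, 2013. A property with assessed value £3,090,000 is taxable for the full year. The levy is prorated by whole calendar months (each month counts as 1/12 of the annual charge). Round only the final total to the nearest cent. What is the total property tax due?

£80,340.00

January 1 – June 30, 2013: 6 months at 3.4% → £3,090,000 × 3.4% × 6/12 = £52,530.0000
July 1 – August 31, 2013: 2 months at 0.8% → £3,090,000 × 0.8% × 2/12 = £4,120.0000
September 1 – September 30, 2013: 1 month at 4.25% → £3,090,000 × 4.25% × 1/12 = £10,943.7500
October 1 – December 31, 2013: 3 months at 1.65% → £3,090,000 × 1.65% × 3/12 = £12,746.2500
Total = £80,340.0000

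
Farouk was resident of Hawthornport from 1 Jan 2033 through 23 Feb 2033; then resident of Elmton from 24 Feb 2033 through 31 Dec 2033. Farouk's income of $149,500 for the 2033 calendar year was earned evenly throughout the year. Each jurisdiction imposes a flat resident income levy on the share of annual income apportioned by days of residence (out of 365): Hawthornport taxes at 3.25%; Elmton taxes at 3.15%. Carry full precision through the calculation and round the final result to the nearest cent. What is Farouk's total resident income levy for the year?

$4,731.37

Hawthornport, 1 Jan – 23 Feb 2033: 54 days → $149,500 × 3.25% × 54/365 = $718.8288
Elmton, 24 Feb – 31 Dec 2033: 311 days → $149,500 × 3.15% × 311/365 = $4,012.5390
Total = $4,731.3678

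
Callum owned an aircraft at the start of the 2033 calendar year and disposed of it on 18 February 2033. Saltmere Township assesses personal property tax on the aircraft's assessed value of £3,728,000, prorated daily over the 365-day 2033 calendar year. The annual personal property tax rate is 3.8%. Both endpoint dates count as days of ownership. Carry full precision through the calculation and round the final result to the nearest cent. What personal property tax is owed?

£19,017.91

Days held (1 January – 18 February 2033): 49 out of 365
Tax = £3,728,000 × 3.8% × 49/365 = £19,017.9068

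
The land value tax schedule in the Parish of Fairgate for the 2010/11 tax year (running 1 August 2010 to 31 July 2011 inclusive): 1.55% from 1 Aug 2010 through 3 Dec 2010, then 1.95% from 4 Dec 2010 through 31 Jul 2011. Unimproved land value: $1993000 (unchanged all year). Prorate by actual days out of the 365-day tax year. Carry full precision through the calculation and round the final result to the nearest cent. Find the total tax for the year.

$36133.36

1 Aug – 3 Dec 2010: 125 days at 1.55% → $1993000 × 1.55% × 125/365 = $10579.2808
4 Dec 2010 – 31 Jul 2011: 240 days at 1.95% → $1993000 × 1.95% × 240/365 = $25554.0822
Total = $36133.3630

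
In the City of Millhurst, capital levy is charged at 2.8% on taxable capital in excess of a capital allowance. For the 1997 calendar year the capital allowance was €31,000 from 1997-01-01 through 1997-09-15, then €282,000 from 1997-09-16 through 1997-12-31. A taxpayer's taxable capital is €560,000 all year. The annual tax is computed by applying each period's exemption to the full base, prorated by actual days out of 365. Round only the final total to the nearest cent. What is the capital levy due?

1997-01-01 to 1997-09-15: 258 days, exemption €31,000 → (€560,000 − €31,000) × 2.8% × 258/365 = €10,469.8521
1997-09-16 to 1997-12-31: 107 days, exemption €282,000 → (€560,000 − €282,000) × 2.8% × 107/365 = €2,281.8849
Total = €12,751.7370

€12,751.74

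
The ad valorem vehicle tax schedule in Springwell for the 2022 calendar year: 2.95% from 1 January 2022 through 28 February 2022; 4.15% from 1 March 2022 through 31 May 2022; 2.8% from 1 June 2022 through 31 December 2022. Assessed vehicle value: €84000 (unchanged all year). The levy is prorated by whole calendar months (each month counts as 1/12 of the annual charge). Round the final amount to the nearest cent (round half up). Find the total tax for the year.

1 January – 28 February 2022: 2 months at 2.95% → €84000 × 2.95% × 2/12 = €413.0000
1 March – 31 May 2022: 3 months at 4.15% → €84000 × 4.15% × 3/12 = €871.5000
1 June – 31 December 2022: 7 months at 2.8% → €84000 × 2.8% × 7/12 = €1372.0000
Total = €2656.5000

€2656.50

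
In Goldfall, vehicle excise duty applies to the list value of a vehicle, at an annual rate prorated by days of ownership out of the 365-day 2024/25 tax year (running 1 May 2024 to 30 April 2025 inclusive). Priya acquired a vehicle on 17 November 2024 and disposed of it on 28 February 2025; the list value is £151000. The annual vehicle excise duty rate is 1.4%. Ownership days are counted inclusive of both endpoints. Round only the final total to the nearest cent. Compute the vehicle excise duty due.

Days held (17 November 2024 – 28 February 2025): 104 out of 365
Tax = £151000 × 1.4% × 104/365 = £602.3452

£602.35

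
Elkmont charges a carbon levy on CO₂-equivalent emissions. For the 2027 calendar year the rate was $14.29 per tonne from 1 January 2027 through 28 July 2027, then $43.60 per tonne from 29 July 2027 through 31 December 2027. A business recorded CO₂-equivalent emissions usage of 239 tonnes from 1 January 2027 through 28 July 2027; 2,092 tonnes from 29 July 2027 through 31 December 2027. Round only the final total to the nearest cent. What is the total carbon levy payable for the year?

$94,626.51

1 January – 28 July 2027: 239 tonnes at $14.29/tonne → $3,415.31
29 July – 31 December 2027: 2,092 tonnes at $43.60/tonne → $91,211.20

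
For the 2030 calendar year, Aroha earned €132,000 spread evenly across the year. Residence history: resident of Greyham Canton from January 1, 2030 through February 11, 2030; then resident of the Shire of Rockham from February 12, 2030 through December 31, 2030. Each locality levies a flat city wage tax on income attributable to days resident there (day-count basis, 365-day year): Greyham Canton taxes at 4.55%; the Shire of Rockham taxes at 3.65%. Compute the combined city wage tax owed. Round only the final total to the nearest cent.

Greyham Canton, January 1 – February 11, 2030: 42 days → €132,000 × 4.55% × 42/365 = €691.1014
The Shire of Rockham, February 12 – December 31, 2030: 323 days → €132,000 × 3.65% × 323/365 = €4,263.6000
Total = €4,954.7014

€4,954.70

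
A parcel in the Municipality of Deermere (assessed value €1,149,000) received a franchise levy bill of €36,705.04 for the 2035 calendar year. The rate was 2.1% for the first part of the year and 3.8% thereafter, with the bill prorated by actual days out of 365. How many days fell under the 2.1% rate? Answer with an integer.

Let d = days at the first rate; then 365 − d days at the second rate.
€1,149,000 × [2.1%·d + 3.8%·(365−d)] / 365 = €36,705.04
Solving gives d = 130, so the new rate took effect on 11 May 2035.

130 days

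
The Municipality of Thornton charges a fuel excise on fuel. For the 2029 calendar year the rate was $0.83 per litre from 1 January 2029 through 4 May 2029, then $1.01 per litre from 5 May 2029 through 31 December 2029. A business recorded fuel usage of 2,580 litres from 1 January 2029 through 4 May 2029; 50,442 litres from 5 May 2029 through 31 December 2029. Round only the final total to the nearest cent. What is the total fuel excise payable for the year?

1 January – 4 May 2029: 2,580 litres at $0.83/litre → $2141.40
5 May – 31 December 2029: 50,442 litres at $1.01/litre → $50946.42

$53087.82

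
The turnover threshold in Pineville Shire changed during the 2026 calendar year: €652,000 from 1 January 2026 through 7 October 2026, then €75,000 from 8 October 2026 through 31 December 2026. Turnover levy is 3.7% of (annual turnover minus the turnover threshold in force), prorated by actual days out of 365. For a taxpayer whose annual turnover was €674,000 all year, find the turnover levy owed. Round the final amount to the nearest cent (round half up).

€5,785.68

1 January – 7 October 2026: 280 days, exemption €652,000 → (€674,000 − €652,000) × 3.7% × 280/365 = €624.4384
8 October – 31 December 2026: 85 days, exemption €75,000 → (€674,000 − €75,000) × 3.7% × 85/365 = €5,161.2466
Total = €5,785.6849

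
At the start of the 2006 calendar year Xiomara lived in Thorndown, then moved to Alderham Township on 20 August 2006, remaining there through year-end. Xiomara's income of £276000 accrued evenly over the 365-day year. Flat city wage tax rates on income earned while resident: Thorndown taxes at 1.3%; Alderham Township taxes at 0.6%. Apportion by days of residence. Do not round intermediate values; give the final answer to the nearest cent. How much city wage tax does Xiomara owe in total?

Thorndown, 1 January – 19 August 2006: 231 days → £276000 × 1.3% × 231/365 = £2270.7616
Alderham Township, 20 August – 31 December 2006: 134 days → £276000 × 0.6% × 134/365 = £607.9562
Total = £2878.7178

£2878.72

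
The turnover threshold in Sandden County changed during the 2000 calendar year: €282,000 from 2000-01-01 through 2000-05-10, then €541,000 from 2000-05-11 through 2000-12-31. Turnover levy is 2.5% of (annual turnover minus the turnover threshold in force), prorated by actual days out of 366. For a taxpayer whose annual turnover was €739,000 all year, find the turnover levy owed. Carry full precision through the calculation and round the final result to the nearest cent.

€7,267.55

2000-01-01 to 2000-05-10: 131 days, exemption €282,000 → (€739,000 − €282,000) × 2.5% × 131/366 = €4,089.2760
2000-05-11 to 2000-12-31: 235 days, exemption €541,000 → (€739,000 − €541,000) × 2.5% × 235/366 = €3,178.2787
Total = €7,267.5546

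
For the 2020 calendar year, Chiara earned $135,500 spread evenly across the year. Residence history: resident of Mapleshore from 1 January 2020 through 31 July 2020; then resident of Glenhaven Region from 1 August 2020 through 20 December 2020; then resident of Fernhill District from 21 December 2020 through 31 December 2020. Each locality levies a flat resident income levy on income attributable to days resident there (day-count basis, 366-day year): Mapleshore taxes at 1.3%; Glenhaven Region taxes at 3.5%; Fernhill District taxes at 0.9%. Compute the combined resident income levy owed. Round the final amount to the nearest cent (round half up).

$2,901.77

Mapleshore, 1 January – 31 July 2020: 213 days → $135,500 × 1.3% × 213/366 = $1,025.1352
Glenhaven Region, 1 August – 20 December 2020: 142 days → $135,500 × 3.5% × 142/366 = $1,839.9863
Fernhill District, 21 December – 31 December 2020: 11 days → $135,500 × 0.9% × 11/366 = $36.6516
Total = $2,901.7732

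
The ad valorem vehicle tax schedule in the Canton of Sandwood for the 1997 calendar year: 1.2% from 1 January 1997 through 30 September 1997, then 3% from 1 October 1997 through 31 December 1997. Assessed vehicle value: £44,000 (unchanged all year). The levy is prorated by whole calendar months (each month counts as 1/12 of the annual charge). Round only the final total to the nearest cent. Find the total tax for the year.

1 January – 30 September 1997: 9 months at 1.2% → £44,000 × 1.2% × 9/12 = £396.0000
1 October – 31 December 1997: 3 months at 3% → £44,000 × 3% × 3/12 = £330.0000
Total = £726.0000

£726.00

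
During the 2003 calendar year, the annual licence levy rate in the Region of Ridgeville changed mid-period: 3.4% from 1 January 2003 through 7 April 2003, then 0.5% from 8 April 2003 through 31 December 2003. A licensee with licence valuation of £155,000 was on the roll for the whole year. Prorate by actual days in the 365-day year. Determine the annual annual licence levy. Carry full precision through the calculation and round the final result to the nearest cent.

1 January – 7 April 2003: 97 days at 3.4% → £155,000 × 3.4% × 97/365 = £1,400.5205
8 April – 31 December 2003: 268 days at 0.5% → £155,000 × 0.5% × 268/365 = £569.0411
Total = £1,969.5616

£1,969.56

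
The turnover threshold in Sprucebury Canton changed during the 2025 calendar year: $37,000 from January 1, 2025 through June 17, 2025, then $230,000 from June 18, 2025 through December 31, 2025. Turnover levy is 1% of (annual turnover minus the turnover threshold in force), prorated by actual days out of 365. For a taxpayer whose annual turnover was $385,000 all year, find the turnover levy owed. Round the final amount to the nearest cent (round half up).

$2,438.33

January 1 – June 17, 2025: 168 days, exemption $37,000 → ($385,000 − $37,000) × 1% × 168/365 = $1,601.7534
June 18 – December 31, 2025: 197 days, exemption $230,000 → ($385,000 − $230,000) × 1% × 197/365 = $836.5753
Total = $2,438.3288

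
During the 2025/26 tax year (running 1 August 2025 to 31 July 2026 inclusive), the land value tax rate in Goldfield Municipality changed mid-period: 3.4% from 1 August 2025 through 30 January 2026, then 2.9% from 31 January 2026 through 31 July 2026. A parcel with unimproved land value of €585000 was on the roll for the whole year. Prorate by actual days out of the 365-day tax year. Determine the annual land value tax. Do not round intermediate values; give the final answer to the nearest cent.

1 August 2025 – 30 January 2026: 183 days at 3.4% → €585000 × 3.4% × 183/365 = €9972.2466
31 January – 31 July 2026: 182 days at 2.9% → €585000 × 2.9% × 182/365 = €8459.2603
Total = €18431.5068

€18431.51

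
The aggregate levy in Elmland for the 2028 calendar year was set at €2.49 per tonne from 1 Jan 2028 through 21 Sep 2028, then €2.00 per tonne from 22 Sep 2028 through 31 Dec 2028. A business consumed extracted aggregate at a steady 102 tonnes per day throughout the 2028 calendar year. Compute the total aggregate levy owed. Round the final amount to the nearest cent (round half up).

€87908.70

1 Jan – 21 Sep 2028: 265 days × 102 tonnes/day = 27,030 tonnes at €2.49/tonne → €67304.70
22 Sep – 31 Dec 2028: 101 days × 102 tonnes/day = 10,302 tonnes at €2.00/tonne → €20604.00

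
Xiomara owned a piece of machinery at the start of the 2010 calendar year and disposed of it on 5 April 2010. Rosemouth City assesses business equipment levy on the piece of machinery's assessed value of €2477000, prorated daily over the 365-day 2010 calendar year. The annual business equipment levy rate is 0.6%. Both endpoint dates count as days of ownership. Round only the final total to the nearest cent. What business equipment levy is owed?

€3868.19

Days held (1 January – 5 April 2010): 95 out of 365
Tax = €2477000 × 0.6% × 95/365 = €3868.1918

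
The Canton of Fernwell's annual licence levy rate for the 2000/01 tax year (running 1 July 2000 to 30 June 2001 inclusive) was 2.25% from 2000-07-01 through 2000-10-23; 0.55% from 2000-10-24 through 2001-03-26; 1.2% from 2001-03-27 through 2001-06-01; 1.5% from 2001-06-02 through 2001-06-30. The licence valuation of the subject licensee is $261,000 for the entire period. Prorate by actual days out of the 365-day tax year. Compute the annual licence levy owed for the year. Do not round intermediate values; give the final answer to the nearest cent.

2000-07-01 to 2000-10-23: 115 days at 2.25% → $261,000 × 2.25% × 115/365 = $1,850.2397
2000-10-24 to 2001-03-26: 154 days at 0.55% → $261,000 × 0.55% × 154/365 = $605.6630
2001-03-27 to 2001-06-01: 67 days at 1.2% → $261,000 × 1.2% × 67/365 = $574.9151
2001-06-02 to 2001-06-30: 29 days at 1.5% → $261,000 × 1.5% × 29/365 = $311.0548
Total = $3,341.8726

$3,341.87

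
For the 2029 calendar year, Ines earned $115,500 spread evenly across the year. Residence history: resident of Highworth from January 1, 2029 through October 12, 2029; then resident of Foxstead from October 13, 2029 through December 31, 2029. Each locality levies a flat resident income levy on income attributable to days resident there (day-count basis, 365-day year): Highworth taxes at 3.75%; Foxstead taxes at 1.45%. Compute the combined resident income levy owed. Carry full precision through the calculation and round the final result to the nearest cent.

Highworth, January 1 – October 12, 2029: 285 days → $115,500 × 3.75% × 285/365 = $3,381.9349
Foxstead, October 13 – December 31, 2029: 80 days → $115,500 × 1.45% × 80/365 = $367.0685
Total = $3,749.0034

$3,749.00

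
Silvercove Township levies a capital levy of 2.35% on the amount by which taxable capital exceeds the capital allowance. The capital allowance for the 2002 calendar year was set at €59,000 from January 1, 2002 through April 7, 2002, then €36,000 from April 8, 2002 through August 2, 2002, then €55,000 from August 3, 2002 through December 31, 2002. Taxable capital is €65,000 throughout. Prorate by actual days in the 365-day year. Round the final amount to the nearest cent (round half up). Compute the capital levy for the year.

January 1 – April 7, 2002: 97 days, exemption €59,000 → (€65,000 − €59,000) × 2.35% × 97/365 = €37.4712
April 8 – August 2, 2002: 117 days, exemption €36,000 → (€65,000 − €36,000) × 2.35% × 117/365 = €218.4534
August 3 – December 31, 2002: 151 days, exemption €55,000 → (€65,000 − €55,000) × 2.35% × 151/365 = €97.2192
Total = €353.1438

€353.14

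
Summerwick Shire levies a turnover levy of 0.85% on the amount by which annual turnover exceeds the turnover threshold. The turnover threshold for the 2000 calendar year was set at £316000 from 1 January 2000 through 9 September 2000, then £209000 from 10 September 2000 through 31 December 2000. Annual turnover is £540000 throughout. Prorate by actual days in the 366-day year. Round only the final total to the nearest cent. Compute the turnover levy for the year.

£2184.80

1 January – 9 September 2000: 253 days, exemption £316000 → (£540000 − £316000) × 0.85% × 253/366 = £1316.1530
10 September – 31 December 2000: 113 days, exemption £209000 → (£540000 − £209000) × 0.85% × 113/366 = £868.6489
Total = £2184.8019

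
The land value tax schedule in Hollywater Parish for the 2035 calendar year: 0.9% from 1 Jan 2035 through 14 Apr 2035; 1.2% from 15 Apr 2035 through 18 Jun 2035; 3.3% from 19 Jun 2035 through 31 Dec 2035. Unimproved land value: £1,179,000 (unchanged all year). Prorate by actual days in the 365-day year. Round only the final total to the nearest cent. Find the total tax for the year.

1 Jan – 14 Apr 2035: 104 days at 0.9% → £1,179,000 × 0.9% × 104/365 = £3,023.4082
15 Apr – 18 Jun 2035: 65 days at 1.2% → £1,179,000 × 1.2% × 65/365 = £2,519.5068
19 Jun – 31 Dec 2035: 196 days at 3.3% → £1,179,000 × 3.3% × 196/365 = £20,892.5260
Total = £26,435.4411

£26,435.44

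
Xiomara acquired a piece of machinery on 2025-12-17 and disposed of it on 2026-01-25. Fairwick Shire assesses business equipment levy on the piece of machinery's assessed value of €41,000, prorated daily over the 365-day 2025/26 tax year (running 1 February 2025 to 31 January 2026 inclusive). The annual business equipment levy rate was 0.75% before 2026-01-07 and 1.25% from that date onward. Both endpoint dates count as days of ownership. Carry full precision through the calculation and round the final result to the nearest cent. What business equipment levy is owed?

2025-12-17 to 2026-01-06: 21 days at 0.75% → €41,000 × 0.75% × 21/365 = €17.6918
2026-01-07 to 2026-01-25: 19 days at 1.25% → €41,000 × 1.25% × 19/365 = €26.6781
Total = €44.3699

€44.37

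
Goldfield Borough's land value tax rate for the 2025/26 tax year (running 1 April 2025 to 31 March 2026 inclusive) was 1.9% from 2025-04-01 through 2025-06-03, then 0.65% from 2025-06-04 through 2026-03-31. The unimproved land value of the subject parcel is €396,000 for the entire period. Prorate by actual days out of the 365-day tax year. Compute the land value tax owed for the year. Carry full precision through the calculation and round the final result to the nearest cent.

2025-04-01 to 2025-06-03: 64 days at 1.9% → €396,000 × 1.9% × 64/365 = €1,319.2767
2025-06-04 to 2026-03-31: 301 days at 0.65% → €396,000 × 0.65% × 301/365 = €2,122.6685
Total = €3,441.9452

€3,441.95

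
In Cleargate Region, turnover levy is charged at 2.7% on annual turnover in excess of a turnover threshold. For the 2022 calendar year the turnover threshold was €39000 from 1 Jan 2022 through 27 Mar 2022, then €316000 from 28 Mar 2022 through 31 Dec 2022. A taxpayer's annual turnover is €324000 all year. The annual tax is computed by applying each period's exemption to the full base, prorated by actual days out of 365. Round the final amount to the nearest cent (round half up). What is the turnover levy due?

1 Jan – 27 Mar 2022: 86 days, exemption €39000 → (€324000 − €39000) × 2.7% × 86/365 = €1813.0685
28 Mar – 31 Dec 2022: 279 days, exemption €316000 → (€324000 − €316000) × 2.7% × 279/365 = €165.1068
Total = €1978.1753

€1978.18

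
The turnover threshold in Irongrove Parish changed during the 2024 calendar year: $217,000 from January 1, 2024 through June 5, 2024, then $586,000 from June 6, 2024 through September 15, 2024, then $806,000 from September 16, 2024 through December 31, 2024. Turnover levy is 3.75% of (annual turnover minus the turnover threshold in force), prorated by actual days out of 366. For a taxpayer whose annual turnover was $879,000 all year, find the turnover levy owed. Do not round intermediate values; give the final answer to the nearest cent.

January 1 – June 5, 2024: 157 days, exemption $217,000 → ($879,000 − $217,000) × 3.75% × 157/366 = $10,648.9754
June 6 – September 15, 2024: 102 days, exemption $586,000 → ($879,000 − $586,000) × 3.75% × 102/366 = $3,062.0902
September 16 – December 31, 2024: 107 days, exemption $806,000 → ($879,000 − $806,000) × 3.75% × 107/366 = $800.3074
Total = $14,511.3730

$14,511.37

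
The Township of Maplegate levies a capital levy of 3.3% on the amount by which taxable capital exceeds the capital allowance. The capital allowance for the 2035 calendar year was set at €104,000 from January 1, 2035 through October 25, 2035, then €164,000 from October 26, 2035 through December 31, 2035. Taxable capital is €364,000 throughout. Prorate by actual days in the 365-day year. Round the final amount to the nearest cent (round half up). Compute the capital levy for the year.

€8,216.55

January 1 – October 25, 2035: 298 days, exemption €104,000 → (€364,000 − €104,000) × 3.3% × 298/365 = €7,005.0411
October 26 – December 31, 2035: 67 days, exemption €164,000 → (€364,000 − €164,000) × 3.3% × 67/365 = €1,211.5068
Total = €8,216.5479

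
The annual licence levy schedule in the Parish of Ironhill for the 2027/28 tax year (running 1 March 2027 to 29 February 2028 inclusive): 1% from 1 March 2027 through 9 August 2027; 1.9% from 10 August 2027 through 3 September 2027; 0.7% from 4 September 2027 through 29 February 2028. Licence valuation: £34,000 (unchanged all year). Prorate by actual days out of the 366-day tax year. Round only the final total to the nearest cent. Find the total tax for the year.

£311.02

1 March – 9 August 2027: 162 days at 1% → £34,000 × 1% × 162/366 = £150.4918
10 August – 3 September 2027: 25 days at 1.9% → £34,000 × 1.9% × 25/366 = £44.1257
4 September 2027 – 29 February 2028: 179 days at 0.7% → £34,000 × 0.7% × 179/366 = £116.3989
Total = £311.0164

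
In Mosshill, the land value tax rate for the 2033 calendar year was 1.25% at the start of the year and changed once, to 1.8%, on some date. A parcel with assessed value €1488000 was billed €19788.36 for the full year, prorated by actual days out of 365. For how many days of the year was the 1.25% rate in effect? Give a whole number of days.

Let d = days at the first rate; then 365 − d days at the second rate.
€1488000 × [1.25%·d + 1.8%·(365−d)] / 365 = €19788.36
Solving gives d = 312, so the new rate took effect on 9 Nov 2033.

312 days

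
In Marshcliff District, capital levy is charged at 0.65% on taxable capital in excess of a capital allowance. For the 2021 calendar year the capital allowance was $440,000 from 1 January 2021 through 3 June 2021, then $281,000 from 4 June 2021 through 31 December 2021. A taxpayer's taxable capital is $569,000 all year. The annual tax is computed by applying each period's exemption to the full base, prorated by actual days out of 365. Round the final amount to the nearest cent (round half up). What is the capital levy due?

$1,435.95

1 January – 3 June 2021: 154 days, exemption $440,000 → ($569,000 − $440,000) × 0.65% × 154/365 = $353.7781
4 June – 31 December 2021: 211 days, exemption $281,000 → ($569,000 − $281,000) × 0.65% × 211/365 = $1,082.1699
Total = $1,435.9479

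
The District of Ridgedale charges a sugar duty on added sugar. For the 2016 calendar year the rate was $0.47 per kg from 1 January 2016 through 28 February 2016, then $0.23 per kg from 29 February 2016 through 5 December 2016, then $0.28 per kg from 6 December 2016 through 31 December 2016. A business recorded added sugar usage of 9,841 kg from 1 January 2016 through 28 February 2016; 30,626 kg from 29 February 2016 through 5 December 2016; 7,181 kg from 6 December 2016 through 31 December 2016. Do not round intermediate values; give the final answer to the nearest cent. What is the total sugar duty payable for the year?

$13,679.93

1 January – 28 February 2016: 9,841 kg at $0.47/kg → $4,625.27
29 February – 5 December 2016: 30,626 kg at $0.23/kg → $7,043.98
6 December – 31 December 2016: 7,181 kg at $0.28/kg → $2,010.68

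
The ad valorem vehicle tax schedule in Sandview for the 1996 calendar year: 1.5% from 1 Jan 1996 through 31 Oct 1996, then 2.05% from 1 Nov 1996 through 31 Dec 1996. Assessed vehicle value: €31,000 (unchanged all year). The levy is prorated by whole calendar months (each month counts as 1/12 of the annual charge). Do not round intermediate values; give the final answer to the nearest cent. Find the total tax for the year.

1 Jan – 31 Oct 1996: 10 months at 1.5% → €31,000 × 1.5% × 10/12 = €387.5000
1 Nov – 31 Dec 1996: 2 months at 2.05% → €31,000 × 2.05% × 2/12 = €105.9167
Total = €493.4167

€493.42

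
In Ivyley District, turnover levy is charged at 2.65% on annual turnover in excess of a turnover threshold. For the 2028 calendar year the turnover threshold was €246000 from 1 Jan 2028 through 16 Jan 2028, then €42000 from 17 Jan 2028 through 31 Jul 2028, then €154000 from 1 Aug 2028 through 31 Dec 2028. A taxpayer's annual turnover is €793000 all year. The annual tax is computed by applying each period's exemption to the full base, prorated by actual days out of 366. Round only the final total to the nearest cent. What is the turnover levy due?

€18424.45

1 Jan – 16 Jan 2028: 16 days, exemption €246000 → (€793000 − €246000) × 2.65% × 16/366 = €633.6831
17 Jan – 31 Jul 2028: 197 days, exemption €42000 → (€793000 − €42000) × 2.65% × 197/366 = €10712.0096
1 Aug – 31 Dec 2028: 153 days, exemption €154000 → (€793000 − €154000) × 2.65% × 153/366 = €7078.7582
Total = €18424.4508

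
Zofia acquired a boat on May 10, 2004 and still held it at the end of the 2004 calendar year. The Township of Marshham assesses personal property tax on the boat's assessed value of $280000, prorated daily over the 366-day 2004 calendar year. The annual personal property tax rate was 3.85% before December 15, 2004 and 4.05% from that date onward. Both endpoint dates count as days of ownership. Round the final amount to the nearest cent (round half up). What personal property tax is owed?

May 10 – December 14, 2004: 219 days at 3.85% → $280000 × 3.85% × 219/366 = $6450.3279
December 15 – December 31, 2004: 17 days at 4.05% → $280000 × 4.05% × 17/366 = $526.7213
Total = $6977.0492

$6977.05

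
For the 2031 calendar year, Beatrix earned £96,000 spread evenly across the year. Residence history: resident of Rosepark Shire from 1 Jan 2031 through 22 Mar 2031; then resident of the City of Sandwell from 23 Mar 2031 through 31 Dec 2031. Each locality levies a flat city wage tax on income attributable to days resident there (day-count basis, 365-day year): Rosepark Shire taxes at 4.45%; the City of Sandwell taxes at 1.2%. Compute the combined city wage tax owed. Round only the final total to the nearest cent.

£1,844.38

Rosepark Shire, 1 Jan – 22 Mar 2031: 81 days → £96,000 × 4.45% × 81/365 = £948.0329
The City of Sandwell, 23 Mar – 31 Dec 2031: 284 days → £96,000 × 1.2% × 284/365 = £896.3507
Total = £1,844.3836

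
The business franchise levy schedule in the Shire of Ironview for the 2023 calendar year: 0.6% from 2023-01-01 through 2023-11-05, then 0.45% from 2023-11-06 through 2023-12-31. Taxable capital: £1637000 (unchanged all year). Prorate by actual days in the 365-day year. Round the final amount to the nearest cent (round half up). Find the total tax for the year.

2023-01-01 to 2023-11-05: 309 days at 0.6% → £1637000 × 0.6% × 309/365 = £8315.0630
2023-11-06 to 2023-12-31: 56 days at 0.45% → £1637000 × 0.45% × 56/365 = £1130.2027
Total = £9445.2658

£9445.27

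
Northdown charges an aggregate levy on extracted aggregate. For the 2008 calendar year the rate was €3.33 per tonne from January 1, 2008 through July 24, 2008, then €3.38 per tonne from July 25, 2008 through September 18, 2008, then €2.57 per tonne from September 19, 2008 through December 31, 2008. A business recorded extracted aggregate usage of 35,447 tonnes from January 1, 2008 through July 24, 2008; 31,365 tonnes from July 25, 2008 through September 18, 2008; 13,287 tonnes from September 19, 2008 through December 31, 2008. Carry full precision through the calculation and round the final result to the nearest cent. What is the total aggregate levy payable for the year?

January 1 – July 24, 2008: 35,447 tonnes at €3.33/tonne → €118,038.51
July 25 – September 18, 2008: 31,365 tonnes at €3.38/tonne → €106,013.70
September 19 – December 31, 2008: 13,287 tonnes at €2.57/tonne → €34,147.59

€258,199.80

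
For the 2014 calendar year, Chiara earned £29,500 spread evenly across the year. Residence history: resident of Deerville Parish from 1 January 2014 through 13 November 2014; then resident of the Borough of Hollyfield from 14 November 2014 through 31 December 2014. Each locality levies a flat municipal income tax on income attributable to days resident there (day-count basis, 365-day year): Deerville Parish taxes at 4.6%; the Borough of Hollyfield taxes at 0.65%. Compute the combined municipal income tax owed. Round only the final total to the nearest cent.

£1,203.76

Deerville Parish, 1 January – 13 November 2014: 317 days → £29,500 × 4.6% × 317/365 = £1,178.5452
The Borough of Hollyfield, 14 November – 31 December 2014: 48 days → £29,500 × 0.65% × 48/365 = £25.2164
Total = £1,203.7616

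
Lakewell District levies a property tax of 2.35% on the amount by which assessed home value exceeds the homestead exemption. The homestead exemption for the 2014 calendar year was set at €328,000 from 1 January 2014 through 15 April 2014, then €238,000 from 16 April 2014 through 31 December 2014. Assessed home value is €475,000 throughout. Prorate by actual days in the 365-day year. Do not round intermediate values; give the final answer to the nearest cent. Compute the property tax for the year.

€4,961.08

1 January – 15 April 2014: 105 days, exemption €328,000 → (€475,000 − €328,000) × 2.35% × 105/365 = €993.7603
16 April – 31 December 2014: 260 days, exemption €238,000 → (€475,000 − €238,000) × 2.35% × 260/365 = €3,967.3151
Total = €4,961.0753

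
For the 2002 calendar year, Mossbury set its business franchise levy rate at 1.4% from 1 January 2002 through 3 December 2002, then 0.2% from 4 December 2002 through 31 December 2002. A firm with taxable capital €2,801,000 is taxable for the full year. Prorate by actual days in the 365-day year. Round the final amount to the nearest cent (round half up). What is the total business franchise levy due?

1 January – 3 December 2002: 337 days at 1.4% → €2,801,000 × 1.4% × 337/365 = €36,205.8027
4 December – 31 December 2002: 28 days at 0.2% → €2,801,000 × 0.2% × 28/365 = €429.7425
Total = €36,635.5452

€36,635.55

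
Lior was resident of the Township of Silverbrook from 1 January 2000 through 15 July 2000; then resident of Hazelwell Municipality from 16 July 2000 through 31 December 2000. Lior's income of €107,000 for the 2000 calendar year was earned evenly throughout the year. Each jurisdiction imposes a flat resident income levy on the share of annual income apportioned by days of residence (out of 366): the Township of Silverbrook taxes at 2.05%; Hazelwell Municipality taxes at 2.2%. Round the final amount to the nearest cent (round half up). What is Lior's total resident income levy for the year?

The Township of Silverbrook, 1 January – 15 July 2000: 197 days → €107,000 × 2.05% × 197/366 = €1,180.6544
Hazelwell Municipality, 16 July – 31 December 2000: 169 days → €107,000 × 2.2% × 169/366 = €1,086.9563
Total = €2,267.6107

€2,267.61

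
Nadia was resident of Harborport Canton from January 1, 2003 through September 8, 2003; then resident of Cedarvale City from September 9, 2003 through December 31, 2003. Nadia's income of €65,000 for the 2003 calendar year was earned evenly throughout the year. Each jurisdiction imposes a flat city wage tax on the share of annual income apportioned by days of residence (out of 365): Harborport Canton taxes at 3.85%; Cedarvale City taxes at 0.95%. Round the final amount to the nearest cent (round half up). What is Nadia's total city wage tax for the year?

Harborport Canton, January 1 – September 8, 2003: 251 days → €65,000 × 3.85% × 251/365 = €1,720.8973
Cedarvale City, September 9 – December 31, 2003: 114 days → €65,000 × 0.95% × 114/365 = €192.8630
Total = €1,913.7603

€1,913.76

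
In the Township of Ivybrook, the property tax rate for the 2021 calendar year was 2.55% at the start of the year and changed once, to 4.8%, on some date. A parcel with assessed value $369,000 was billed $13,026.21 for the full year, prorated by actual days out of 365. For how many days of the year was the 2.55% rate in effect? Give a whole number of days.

206 days

Let d = days at the first rate; then 365 − d days at the second rate.
$369,000 × [2.55%·d + 4.8%·(365−d)] / 365 = $13,026.21
Solving gives d = 206, so the new rate took effect on 26 July 2021.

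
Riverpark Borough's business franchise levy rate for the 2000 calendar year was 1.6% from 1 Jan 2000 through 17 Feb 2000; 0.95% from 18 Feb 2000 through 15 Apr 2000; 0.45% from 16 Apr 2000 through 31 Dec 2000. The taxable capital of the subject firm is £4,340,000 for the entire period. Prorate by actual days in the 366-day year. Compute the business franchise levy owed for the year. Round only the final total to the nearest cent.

£29,514.37

1 Jan – 17 Feb 2000: 48 days at 1.6% → £4,340,000 × 1.6% × 48/366 = £9,106.8852
18 Feb – 15 Apr 2000: 58 days at 0.95% → £4,340,000 × 0.95% × 58/366 = £6,533.7158
16 Apr – 31 Dec 2000: 260 days at 0.45% → £4,340,000 × 0.45% × 260/366 = £13,873.7705
Total = £29,514.3716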